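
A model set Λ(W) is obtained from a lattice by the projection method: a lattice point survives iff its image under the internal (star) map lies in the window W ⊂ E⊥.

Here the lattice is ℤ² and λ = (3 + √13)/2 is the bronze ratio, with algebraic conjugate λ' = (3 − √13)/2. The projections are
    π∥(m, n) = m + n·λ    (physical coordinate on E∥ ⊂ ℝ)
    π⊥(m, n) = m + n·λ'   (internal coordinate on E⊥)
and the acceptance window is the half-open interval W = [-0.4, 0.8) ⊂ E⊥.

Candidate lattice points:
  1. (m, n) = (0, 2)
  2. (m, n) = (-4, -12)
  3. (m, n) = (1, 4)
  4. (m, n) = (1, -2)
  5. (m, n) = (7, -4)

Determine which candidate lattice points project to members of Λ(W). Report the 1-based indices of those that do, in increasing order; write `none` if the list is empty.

2, 3

Compute λ' = (3−√13)/2 = -0.302776, so π⊥(m,n) = m -0.302776·n.
#1 (0,2): internal coord 0 + (2)·λ' = -0.605551; -0.605551 ∉ [-0.4, 0.8) → out
#2 (-4,-12): internal coord -4 + (-12)·λ' = -0.366692; -0.366692 ∈ [-0.4, 0.8) → IN Λ
#3 (1,4): internal coord 1 + (4)·λ' = -0.211103; -0.211103 ∈ [-0.4, 0.8) → IN Λ
#4 (1,-2): internal coord 1 + (-2)·λ' = +1.605551; +1.605551 ∉ [-0.4, 0.8) → out
#5 (7,-4): internal coord 7 + (-4)·λ' = +8.211103; +8.211103 ∉ [-0.4, 0.8) → out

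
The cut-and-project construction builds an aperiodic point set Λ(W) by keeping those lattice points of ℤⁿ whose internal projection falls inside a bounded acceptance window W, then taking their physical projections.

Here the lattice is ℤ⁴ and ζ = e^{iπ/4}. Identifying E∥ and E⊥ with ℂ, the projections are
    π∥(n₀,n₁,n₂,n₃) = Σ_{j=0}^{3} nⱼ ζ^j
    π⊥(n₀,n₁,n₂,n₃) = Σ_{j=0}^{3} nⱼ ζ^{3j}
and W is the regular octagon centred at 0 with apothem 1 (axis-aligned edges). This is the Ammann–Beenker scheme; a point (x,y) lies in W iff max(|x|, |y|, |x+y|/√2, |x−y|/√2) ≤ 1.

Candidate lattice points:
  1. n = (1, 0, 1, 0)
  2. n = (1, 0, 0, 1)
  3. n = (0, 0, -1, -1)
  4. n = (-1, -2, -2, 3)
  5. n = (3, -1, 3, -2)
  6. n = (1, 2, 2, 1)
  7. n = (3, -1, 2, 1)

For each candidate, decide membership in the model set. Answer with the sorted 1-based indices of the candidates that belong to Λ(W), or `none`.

3, 6

Internal map: ζ^{3j} for j=0..3 gives (1,0), (−√2/2,√2/2), (0,−1), (√2/2,√2/2).
candidate 1: n = (1, 0, 1, 0) → π⊥ ≈ (+1.0000, -1.0000); max(|x|,|y|,|x±y|/√2) = 1.4142 > 1 ⇒ ∉ W
candidate 2: n = (1, 0, 0, 1) → π⊥ ≈ (+1.7071, +0.7071); max(|x|,|y|,|x±y|/√2) = 1.7071 > 1 ⇒ ∉ W
candidate 3: n = (0, 0, -1, -1) → π⊥ ≈ (-0.7071, +0.2929); max(|x|,|y|,|x±y|/√2) = 0.7071 ≤ 1 ⇒ ∈ W
candidate 4: n = (-1, -2, -2, 3) → π⊥ ≈ (+2.5355, +2.7071); max(|x|,|y|,|x±y|/√2) = 3.7071 > 1 ⇒ ∉ W
candidate 5: n = (3, -1, 3, -2) → π⊥ ≈ (+2.2929, -5.1213); max(|x|,|y|,|x±y|/√2) = 5.2426 > 1 ⇒ ∉ W
candidate 6: n = (1, 2, 2, 1) → π⊥ ≈ (+0.2929, +0.1213); max(|x|,|y|,|x±y|/√2) = 0.2929 ≤ 1 ⇒ ∈ W
candidate 7: n = (3, -1, 2, 1) → π⊥ ≈ (+4.4142, -2.0000); max(|x|,|y|,|x±y|/√2) = 4.5355 > 1 ⇒ ∉ W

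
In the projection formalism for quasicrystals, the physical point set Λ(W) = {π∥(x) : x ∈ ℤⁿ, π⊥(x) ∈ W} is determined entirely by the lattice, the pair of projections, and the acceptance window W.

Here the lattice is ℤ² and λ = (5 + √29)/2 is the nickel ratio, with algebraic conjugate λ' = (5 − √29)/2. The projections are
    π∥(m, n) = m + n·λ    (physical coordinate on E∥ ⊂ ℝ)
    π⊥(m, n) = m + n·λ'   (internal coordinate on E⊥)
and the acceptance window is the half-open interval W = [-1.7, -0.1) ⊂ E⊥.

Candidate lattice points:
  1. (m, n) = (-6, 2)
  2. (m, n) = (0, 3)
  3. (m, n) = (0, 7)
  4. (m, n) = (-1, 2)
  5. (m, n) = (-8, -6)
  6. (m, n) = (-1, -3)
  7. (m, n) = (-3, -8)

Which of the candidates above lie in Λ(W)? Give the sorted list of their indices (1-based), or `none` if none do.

2, 3, 4, 6, 7

Compute λ' = (5−√29)/2 = -0.19258, so π⊥(m,n) = m -0.19258·n.
#1 (-6,2): internal coord -6 + (2)·λ' = -6.38516; -6.38516 ∉ [-1.7, -0.1) → out
#2 (0,3): internal coord 0 + (3)·λ' = -0.57775; -0.57775 ∈ [-1.7, -0.1) → IN Λ
#3 (0,7): internal coord 0 + (7)·λ' = -1.34808; -1.34808 ∈ [-1.7, -0.1) → IN Λ
#4 (-1,2): internal coord -1 + (2)·λ' = -1.38516; -1.38516 ∈ [-1.7, -0.1) → IN Λ
#5 (-8,-6): internal coord -8 + (-6)·λ' = -6.84451; -6.84451 ∉ [-1.7, -0.1) → out
#6 (-1,-3): internal coord -1 + (-3)·λ' = -0.42225; -0.42225 ∈ [-1.7, -0.1) → IN Λ
#7 (-3,-8): internal coord -3 + (-8)·λ' = -1.45934; -1.45934 ∈ [-1.7, -0.1) → IN Λ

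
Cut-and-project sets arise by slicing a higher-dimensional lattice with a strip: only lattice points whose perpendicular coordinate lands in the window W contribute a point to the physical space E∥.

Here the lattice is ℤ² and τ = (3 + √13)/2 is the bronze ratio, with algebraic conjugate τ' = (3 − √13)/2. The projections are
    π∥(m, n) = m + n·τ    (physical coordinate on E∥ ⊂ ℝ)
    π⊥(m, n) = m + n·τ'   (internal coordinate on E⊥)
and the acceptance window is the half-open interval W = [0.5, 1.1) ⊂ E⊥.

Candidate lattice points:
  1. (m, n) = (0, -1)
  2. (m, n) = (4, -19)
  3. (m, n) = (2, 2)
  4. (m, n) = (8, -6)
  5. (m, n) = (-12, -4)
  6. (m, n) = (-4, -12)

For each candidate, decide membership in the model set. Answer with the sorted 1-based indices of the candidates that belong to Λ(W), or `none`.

τ' = (3−√13)/2 ≈ -0.3028.
candidate 1: (m,n)=(0,-1) → π∥ = 0-1·τ ≈ -3.3028, π⊥ = 0-1·τ' ≈ 0.3028 ∉ [0.5, 1.1) ⇒ out
candidate 2: (m,n)=(4,-19) → π∥ = 4-19·τ ≈ -58.7527, π⊥ = 4-19·τ' ≈ 9.7527 ∉ [0.5, 1.1) ⇒ out
candidate 3: (m,n)=(2,2) → π∥ = 2+2·τ ≈ 8.6056, π⊥ = 2+2·τ' ≈ 1.3944 ∉ [0.5, 1.1) ⇒ out
candidate 4: (m,n)=(8,-6) → π∥ = 8-6·τ ≈ -11.8167, π⊥ = 8-6·τ' ≈ 9.8167 ∉ [0.5, 1.1) ⇒ out
candidate 5: (m,n)=(-12,-4) → π∥ = -12-4·τ ≈ -25.2111, π⊥ = -12-4·τ' ≈ -10.7889 ∉ [0.5, 1.1) ⇒ out
candidate 6: (m,n)=(-4,-12) → π∥ = -4-12·τ ≈ -43.6333, π⊥ = -4-12·τ' ≈ -0.3667 ∉ [0.5, 1.1) ⇒ out

none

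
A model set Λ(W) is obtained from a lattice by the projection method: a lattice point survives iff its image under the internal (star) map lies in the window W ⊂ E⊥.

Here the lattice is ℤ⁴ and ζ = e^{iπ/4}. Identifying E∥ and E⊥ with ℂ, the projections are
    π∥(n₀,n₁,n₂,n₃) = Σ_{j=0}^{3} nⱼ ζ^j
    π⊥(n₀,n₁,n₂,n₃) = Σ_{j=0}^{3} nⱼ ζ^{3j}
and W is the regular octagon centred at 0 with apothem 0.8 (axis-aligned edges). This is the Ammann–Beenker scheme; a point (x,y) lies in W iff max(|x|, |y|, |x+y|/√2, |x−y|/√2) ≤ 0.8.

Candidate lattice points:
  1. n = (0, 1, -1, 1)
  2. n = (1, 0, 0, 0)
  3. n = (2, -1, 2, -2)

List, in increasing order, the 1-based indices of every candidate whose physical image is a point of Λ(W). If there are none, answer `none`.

Internal map: ζ^{3j} for j=0..3 gives (1,0), (−√2/2,√2/2), (0,−1), (√2/2,√2/2).
candidate 1: n = (0, 1, -1, 1) → π⊥ ≈ (+0.0000, +2.4142); max(|x|,|y|,|x±y|/√2) = 2.4142 > 0.8 ⇒ ∉ W
candidate 2: n = (1, 0, 0, 0) → π⊥ ≈ (+1.0000, +0.0000); max(|x|,|y|,|x±y|/√2) = 1.0000 > 0.8 ⇒ ∉ W
candidate 3: n = (2, -1, 2, -2) → π⊥ ≈ (+1.2929, -4.1213); max(|x|,|y|,|x±y|/√2) = 4.1213 > 0.8 ⇒ ∉ W

none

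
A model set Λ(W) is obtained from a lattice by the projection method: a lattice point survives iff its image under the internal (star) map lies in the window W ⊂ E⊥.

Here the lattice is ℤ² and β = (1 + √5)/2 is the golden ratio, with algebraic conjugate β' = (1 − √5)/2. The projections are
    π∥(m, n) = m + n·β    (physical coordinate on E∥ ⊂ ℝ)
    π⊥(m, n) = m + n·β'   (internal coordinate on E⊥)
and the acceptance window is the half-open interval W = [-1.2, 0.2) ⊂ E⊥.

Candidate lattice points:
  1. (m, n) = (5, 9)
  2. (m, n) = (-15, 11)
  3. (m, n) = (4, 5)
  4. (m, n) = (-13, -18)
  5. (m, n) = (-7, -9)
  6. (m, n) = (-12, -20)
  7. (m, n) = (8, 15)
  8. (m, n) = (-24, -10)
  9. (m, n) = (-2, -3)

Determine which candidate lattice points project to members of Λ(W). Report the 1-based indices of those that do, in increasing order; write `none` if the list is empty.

Compute β' = (1−√5)/2 = -0.6180, so π⊥(m,n) = m -0.6180·n.
candidate 1: (m,n)=(5,9) → π∥ = 5+9·β ≈ 19.5623, π⊥ = 5+9·β' ≈ -0.5623 ∈ [-1.2, 0.2) ⇒ IN Λ
candidate 2: (m,n)=(-15,11) → π∥ = -15+11·β ≈ 2.7984, π⊥ = -15+11·β' ≈ -21.7984 ∉ [-1.2, 0.2) ⇒ out
candidate 3: (m,n)=(4,5) → π∥ = 4+5·β ≈ 12.0902, π⊥ = 4+5·β' ≈ 0.9098 ∉ [-1.2, 0.2) ⇒ out
candidate 4: (m,n)=(-13,-18) → π∥ = -13-18·β ≈ -42.1246, π⊥ = -13-18·β' ≈ -1.8754 ∉ [-1.2, 0.2) ⇒ out
candidate 5: (m,n)=(-7,-9) → π∥ = -7-9·β ≈ -21.5623, π⊥ = -7-9·β' ≈ -1.4377 ∉ [-1.2, 0.2) ⇒ out
candidate 6: (m,n)=(-12,-20) → π∥ = -12-20·β ≈ -44.3607, π⊥ = -12-20·β' ≈ 0.3607 ∉ [-1.2, 0.2) ⇒ out
candidate 7: (m,n)=(8,15) → π∥ = 8+15·β ≈ 32.2705, π⊥ = 8+15·β' ≈ -1.2705 ∉ [-1.2, 0.2) ⇒ out
candidate 8: (m,n)=(-24,-10) → π∥ = -24-10·β ≈ -40.1803, π⊥ = -24-10·β' ≈ -17.8197 ∉ [-1.2, 0.2) ⇒ out
candidate 9: (m,n)=(-2,-3) → π∥ = -2-3·β ≈ -6.8541, π⊥ = -2-3·β' ≈ -0.1459 ∈ [-1.2, 0.2) ⇒ IN Λ

1, 9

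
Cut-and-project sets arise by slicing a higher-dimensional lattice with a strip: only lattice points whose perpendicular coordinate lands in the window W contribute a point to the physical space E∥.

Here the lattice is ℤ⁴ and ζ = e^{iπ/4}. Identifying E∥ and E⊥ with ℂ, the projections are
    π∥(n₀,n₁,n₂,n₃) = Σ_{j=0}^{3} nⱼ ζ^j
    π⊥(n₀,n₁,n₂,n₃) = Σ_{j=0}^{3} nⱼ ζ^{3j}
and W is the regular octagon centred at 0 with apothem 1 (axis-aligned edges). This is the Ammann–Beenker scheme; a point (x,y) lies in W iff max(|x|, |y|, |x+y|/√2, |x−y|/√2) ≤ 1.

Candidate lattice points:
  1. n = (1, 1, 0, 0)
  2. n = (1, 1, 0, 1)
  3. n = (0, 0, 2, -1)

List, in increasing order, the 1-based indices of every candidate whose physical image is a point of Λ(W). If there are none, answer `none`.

π⊥(n) = n₀ + n₁ζ³ + n₂ζ⁶ + n₃ζ⁹ where ζ = e^{iπ/4}.
candidate 1: n = (1, 1, 0, 0) → π⊥ ≈ (+0.2929, +0.7071); max(|x|,|y|,|x±y|/√2) = 0.7071 ≤ 1 ⇒ ∈ W
candidate 2: n = (1, 1, 0, 1) → π⊥ ≈ (+1.0000, +1.4142); max(|x|,|y|,|x±y|/√2) = 1.7071 > 1 ⇒ ∉ W
candidate 3: n = (0, 0, 2, -1) → π⊥ ≈ (-0.7071, -2.7071); max(|x|,|y|,|x±y|/√2) = 2.7071 > 1 ⇒ ∉ W

1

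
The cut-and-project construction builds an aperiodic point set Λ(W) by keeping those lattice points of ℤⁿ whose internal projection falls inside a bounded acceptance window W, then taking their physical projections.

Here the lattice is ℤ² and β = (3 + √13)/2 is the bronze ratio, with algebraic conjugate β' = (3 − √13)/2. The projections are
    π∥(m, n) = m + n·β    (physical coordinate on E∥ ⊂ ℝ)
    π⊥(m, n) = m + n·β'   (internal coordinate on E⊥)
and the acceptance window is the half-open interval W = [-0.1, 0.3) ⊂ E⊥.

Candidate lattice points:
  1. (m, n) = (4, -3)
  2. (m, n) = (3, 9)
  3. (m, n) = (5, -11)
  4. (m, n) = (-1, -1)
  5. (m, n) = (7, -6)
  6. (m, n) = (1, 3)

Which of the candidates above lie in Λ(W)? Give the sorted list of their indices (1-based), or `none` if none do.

2, 6

Compute β' = (3−√13)/2 = -0.302776, so π⊥(m,n) = m -0.302776·n.
candidate 1: (m,n)=(4,-3) → π∥ = 4-3·β ≈ -5.908327, π⊥ = 4-3·β' ≈ 4.908327 ∉ [-0.1, 0.3) ⇒ out
candidate 2: (m,n)=(3,9) → π∥ = 3+9·β ≈ 32.724981, π⊥ = 3+9·β' ≈ 0.275019 ∈ [-0.1, 0.3) ⇒ IN Λ
candidate 3: (m,n)=(5,-11) → π∥ = 5-11·β ≈ -31.330532, π⊥ = 5-11·β' ≈ 8.330532 ∉ [-0.1, 0.3) ⇒ out
candidate 4: (m,n)=(-1,-1) → π∥ = -1-1·β ≈ -4.302776, π⊥ = -1-1·β' ≈ -0.697224 ∉ [-0.1, 0.3) ⇒ out
candidate 5: (m,n)=(7,-6) → π∥ = 7-6·β ≈ -12.816654, π⊥ = 7-6·β' ≈ 8.816654 ∉ [-0.1, 0.3) ⇒ out
candidate 6: (m,n)=(1,3) → π∥ = 1+3·β ≈ 10.908327, π⊥ = 1+3·β' ≈ 0.091673 ∈ [-0.1, 0.3) ⇒ IN Λ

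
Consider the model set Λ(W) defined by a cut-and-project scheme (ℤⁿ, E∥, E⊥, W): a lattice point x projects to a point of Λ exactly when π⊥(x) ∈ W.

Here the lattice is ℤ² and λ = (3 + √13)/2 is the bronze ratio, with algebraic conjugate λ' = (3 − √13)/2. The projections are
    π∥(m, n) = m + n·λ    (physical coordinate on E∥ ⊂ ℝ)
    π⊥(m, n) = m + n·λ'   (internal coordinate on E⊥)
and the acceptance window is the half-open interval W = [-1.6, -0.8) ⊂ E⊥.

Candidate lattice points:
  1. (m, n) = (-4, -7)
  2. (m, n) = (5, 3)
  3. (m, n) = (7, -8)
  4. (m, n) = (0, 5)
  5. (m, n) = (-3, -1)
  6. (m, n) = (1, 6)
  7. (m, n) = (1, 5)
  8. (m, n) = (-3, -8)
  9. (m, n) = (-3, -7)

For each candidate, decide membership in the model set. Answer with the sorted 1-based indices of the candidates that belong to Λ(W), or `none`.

λ' = (3−√13)/2 ≈ -0.30278.
[1] lift (-4,-7): star map gives -1.88057; window check -1.6 ≤ -1.88057 < -0.8 is false → out
[2] lift (5,3): star map gives 4.09167; window check -1.6 ≤ 4.09167 < -0.8 is false → out
[3] lift (7,-8): star map gives 9.42221; window check -1.6 ≤ 9.42221 < -0.8 is false → out
[4] lift (0,5): star map gives -1.51388; window check -1.6 ≤ -1.51388 < -0.8 is true → IN Λ
[5] lift (-3,-1): star map gives -2.69722; window check -1.6 ≤ -2.69722 < -0.8 is false → out
[6] lift (1,6): star map gives -0.81665; window check -1.6 ≤ -0.81665 < -0.8 is true → IN Λ
[7] lift (1,5): star map gives -0.51388; window check -1.6 ≤ -0.51388 < -0.8 is false → out
[8] lift (-3,-8): star map gives -0.57779; window check -1.6 ≤ -0.57779 < -0.8 is false → out
[9] lift (-3,-7): star map gives -0.88057; window check -1.6 ≤ -0.88057 < -0.8 is true → IN Λ

4, 6, 9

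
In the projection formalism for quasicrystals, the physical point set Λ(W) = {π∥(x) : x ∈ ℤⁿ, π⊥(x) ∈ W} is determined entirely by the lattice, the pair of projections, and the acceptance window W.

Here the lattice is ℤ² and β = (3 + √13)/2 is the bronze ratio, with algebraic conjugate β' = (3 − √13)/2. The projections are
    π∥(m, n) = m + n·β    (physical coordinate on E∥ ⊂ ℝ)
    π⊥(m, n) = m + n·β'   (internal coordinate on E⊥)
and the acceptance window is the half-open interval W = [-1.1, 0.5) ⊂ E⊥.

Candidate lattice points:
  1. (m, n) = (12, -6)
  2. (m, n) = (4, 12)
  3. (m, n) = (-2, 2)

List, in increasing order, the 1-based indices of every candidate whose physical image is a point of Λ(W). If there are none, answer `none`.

β' = (3−√13)/2 ≈ -0.30278.
[1] lift (12,-6): star map gives 13.81665; window check -1.1 ≤ 13.81665 < 0.5 is false → out
[2] lift (4,12): star map gives 0.36669; window check -1.1 ≤ 0.36669 < 0.5 is true → IN Λ
[3] lift (-2,2): star map gives -2.60555; window check -1.1 ≤ -2.60555 < 0.5 is false → out

2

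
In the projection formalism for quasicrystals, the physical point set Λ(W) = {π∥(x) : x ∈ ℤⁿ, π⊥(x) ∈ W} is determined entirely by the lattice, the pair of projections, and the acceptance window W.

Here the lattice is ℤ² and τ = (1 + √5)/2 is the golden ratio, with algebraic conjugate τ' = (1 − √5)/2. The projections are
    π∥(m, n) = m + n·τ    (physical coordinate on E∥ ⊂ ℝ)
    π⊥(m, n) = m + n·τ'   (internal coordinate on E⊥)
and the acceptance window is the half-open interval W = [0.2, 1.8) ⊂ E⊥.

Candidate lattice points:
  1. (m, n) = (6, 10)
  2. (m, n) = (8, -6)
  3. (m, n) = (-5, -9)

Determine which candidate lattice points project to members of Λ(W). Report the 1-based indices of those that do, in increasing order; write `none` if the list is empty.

τ' = (1−√5)/2 ≈ -0.61803.
#1 (6,10): internal coord 6 + (10)·τ' = -0.18034; -0.18034 ∉ [0.2, 1.8) → out
#2 (8,-6): internal coord 8 + (-6)·τ' = +11.70820; +11.70820 ∉ [0.2, 1.8) → out
#3 (-5,-9): internal coord -5 + (-9)·τ' = +0.56231; +0.56231 ∈ [0.2, 1.8) → IN Λ

3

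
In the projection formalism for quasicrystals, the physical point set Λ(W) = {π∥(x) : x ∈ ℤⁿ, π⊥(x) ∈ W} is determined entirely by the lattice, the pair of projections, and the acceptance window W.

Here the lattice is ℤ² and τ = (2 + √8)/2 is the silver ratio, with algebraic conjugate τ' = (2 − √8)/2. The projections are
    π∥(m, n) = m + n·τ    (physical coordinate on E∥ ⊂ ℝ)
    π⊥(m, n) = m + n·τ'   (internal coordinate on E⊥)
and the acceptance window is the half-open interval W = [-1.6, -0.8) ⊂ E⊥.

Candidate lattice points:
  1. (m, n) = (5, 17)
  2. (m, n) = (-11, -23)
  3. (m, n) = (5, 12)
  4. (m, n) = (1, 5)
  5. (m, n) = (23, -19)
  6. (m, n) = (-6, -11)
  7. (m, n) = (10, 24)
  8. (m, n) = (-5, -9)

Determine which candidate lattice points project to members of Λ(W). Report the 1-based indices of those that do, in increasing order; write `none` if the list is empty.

Numerically τ ≈ 2.41421 and τ' = −1/τ ≈ -0.41421.
candidate 1: (m,n)=(5,17) → π∥ = 5+17·τ ≈ 46.04163, π⊥ = 5+17·τ' ≈ -2.04163 ∉ [-1.6, -0.8) ⇒ out
candidate 2: (m,n)=(-11,-23) → π∥ = -11-23·τ ≈ -66.52691, π⊥ = -11-23·τ' ≈ -1.47309 ∈ [-1.6, -0.8) ⇒ IN Λ
candidate 3: (m,n)=(5,12) → π∥ = 5+12·τ ≈ 33.97056, π⊥ = 5+12·τ' ≈ 0.02944 ∉ [-1.6, -0.8) ⇒ out
candidate 4: (m,n)=(1,5) → π∥ = 1+5·τ ≈ 13.07107, π⊥ = 1+5·τ' ≈ -1.07107 ∈ [-1.6, -0.8) ⇒ IN Λ
candidate 5: (m,n)=(23,-19) → π∥ = 23-19·τ ≈ -22.87006, π⊥ = 23-19·τ' ≈ 30.87006 ∉ [-1.6, -0.8) ⇒ out
candidate 6: (m,n)=(-6,-11) → π∥ = -6-11·τ ≈ -32.55635, π⊥ = -6-11·τ' ≈ -1.44365 ∈ [-1.6, -0.8) ⇒ IN Λ
candidate 7: (m,n)=(10,24) → π∥ = 10+24·τ ≈ 67.94113, π⊥ = 10+24·τ' ≈ 0.05887 ∉ [-1.6, -0.8) ⇒ out
candidate 8: (m,n)=(-5,-9) → π∥ = -5-9·τ ≈ -26.72792, π⊥ = -5-9·τ' ≈ -1.27208 ∈ [-1.6, -0.8) ⇒ IN Λ

2, 4, 6, 8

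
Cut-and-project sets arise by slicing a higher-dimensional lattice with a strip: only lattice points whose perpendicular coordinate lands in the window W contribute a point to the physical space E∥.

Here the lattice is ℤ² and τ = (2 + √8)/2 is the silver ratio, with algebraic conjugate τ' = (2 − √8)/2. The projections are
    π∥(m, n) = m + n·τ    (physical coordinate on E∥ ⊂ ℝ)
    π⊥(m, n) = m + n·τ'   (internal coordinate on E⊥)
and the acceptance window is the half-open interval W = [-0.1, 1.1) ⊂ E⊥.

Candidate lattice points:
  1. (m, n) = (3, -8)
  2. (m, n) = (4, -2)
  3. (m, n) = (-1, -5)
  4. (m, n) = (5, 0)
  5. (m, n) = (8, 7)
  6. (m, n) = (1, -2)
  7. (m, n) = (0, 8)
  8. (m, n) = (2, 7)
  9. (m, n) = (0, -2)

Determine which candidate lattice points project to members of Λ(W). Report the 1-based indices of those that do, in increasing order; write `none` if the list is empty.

Compute τ' = (2−√8)/2 = -0.4142, so π⊥(m,n) = m -0.4142·n.
[1] lift (3,-8): star map gives 6.3137; window check -0.1 ≤ 6.3137 < 1.1 is false → out
[2] lift (4,-2): star map gives 4.8284; window check -0.1 ≤ 4.8284 < 1.1 is false → out
[3] lift (-1,-5): star map gives 1.0711; window check -0.1 ≤ 1.0711 < 1.1 is true → IN Λ
[4] lift (5,0): star map gives 5.0000; window check -0.1 ≤ 5.0000 < 1.1 is false → out
[5] lift (8,7): star map gives 5.1005; window check -0.1 ≤ 5.1005 < 1.1 is false → out
[6] lift (1,-2): star map gives 1.8284; window check -0.1 ≤ 1.8284 < 1.1 is false → out
[7] lift (0,8): star map gives -3.3137; window check -0.1 ≤ -3.3137 < 1.1 is false → out
[8] lift (2,7): star map gives -0.8995; window check -0.1 ≤ -0.8995 < 1.1 is false → out
[9] lift (0,-2): star map gives 0.8284; window check -0.1 ≤ 0.8284 < 1.1 is true → IN Λ

3, 9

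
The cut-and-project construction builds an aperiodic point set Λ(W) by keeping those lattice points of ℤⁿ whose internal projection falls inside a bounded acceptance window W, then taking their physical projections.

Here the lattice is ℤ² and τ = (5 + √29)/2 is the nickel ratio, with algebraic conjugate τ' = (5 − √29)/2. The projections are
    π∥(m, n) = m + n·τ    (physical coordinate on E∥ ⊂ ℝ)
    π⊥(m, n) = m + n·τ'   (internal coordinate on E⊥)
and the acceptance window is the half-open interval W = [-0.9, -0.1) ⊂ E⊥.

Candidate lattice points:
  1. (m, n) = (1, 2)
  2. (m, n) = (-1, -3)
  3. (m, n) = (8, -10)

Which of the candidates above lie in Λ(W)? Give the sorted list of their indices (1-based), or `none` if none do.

τ' = (5−√29)/2 ≈ -0.192582.
candidate 1: (m,n)=(1,2) → π∥ = 1+2·τ ≈ 11.385165, π⊥ = 1+2·τ' ≈ 0.614835 ∉ [-0.9, -0.1) ⇒ out
candidate 2: (m,n)=(-1,-3) → π∥ = -1-3·τ ≈ -16.577747, π⊥ = -1-3·τ' ≈ -0.422253 ∈ [-0.9, -0.1) ⇒ IN Λ
candidate 3: (m,n)=(8,-10) → π∥ = 8-10·τ ≈ -43.925824, π⊥ = 8-10·τ' ≈ 9.925824 ∉ [-0.9, -0.1) ⇒ out

2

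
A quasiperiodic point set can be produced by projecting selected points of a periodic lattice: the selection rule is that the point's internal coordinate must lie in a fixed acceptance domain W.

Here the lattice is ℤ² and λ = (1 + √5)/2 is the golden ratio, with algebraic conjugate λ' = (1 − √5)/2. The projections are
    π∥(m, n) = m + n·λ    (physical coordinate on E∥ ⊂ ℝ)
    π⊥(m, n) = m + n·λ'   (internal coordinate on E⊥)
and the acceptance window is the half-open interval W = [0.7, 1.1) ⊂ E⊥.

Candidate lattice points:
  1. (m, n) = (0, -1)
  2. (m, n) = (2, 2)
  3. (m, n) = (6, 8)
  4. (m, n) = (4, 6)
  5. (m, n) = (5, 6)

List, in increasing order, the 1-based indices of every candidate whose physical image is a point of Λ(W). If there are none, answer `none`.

2, 3

Numerically λ ≈ 1.618034 and λ' = −1/λ ≈ -0.618034.
#1 (0,-1): internal coord 0 + (-1)·λ' = +0.618034; +0.618034 ∉ [0.7, 1.1) → out
#2 (2,2): internal coord 2 + (2)·λ' = +0.763932; +0.763932 ∈ [0.7, 1.1) → IN Λ
#3 (6,8): internal coord 6 + (8)·λ' = +1.055728; +1.055728 ∈ [0.7, 1.1) → IN Λ
#4 (4,6): internal coord 4 + (6)·λ' = +0.291796; +0.291796 ∉ [0.7, 1.1) → out
#5 (5,6): internal coord 5 + (6)·λ' = +1.291796; +1.291796 ∉ [0.7, 1.1) → out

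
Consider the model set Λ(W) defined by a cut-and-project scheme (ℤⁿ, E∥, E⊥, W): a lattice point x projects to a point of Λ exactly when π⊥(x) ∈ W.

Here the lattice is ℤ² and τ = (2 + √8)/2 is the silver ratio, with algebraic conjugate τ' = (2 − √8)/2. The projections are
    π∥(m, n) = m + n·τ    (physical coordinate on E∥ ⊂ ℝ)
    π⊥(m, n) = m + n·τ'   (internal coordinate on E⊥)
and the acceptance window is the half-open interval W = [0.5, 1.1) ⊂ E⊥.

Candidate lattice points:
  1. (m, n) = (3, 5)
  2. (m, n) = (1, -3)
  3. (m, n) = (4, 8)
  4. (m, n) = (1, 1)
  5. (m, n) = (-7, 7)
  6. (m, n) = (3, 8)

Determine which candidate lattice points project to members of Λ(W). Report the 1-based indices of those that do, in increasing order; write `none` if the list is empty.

1, 3, 4

τ' = (2−√8)/2 ≈ -0.4142.
#1 (3,5): internal coord 3 + (5)·τ' = +0.9289; +0.9289 ∈ [0.5, 1.1) → IN Λ
#2 (1,-3): internal coord 1 + (-3)·τ' = +2.2426; +2.2426 ∉ [0.5, 1.1) → out
#3 (4,8): internal coord 4 + (8)·τ' = +0.6863; +0.6863 ∈ [0.5, 1.1) → IN Λ
#4 (1,1): internal coord 1 + (1)·τ' = +0.5858; +0.5858 ∈ [0.5, 1.1) → IN Λ
#5 (-7,7): internal coord -7 + (7)·τ' = -9.8995; -9.8995 ∉ [0.5, 1.1) → out
#6 (3,8): internal coord 3 + (8)·τ' = -0.3137; -0.3137 ∉ [0.5, 1.1) → out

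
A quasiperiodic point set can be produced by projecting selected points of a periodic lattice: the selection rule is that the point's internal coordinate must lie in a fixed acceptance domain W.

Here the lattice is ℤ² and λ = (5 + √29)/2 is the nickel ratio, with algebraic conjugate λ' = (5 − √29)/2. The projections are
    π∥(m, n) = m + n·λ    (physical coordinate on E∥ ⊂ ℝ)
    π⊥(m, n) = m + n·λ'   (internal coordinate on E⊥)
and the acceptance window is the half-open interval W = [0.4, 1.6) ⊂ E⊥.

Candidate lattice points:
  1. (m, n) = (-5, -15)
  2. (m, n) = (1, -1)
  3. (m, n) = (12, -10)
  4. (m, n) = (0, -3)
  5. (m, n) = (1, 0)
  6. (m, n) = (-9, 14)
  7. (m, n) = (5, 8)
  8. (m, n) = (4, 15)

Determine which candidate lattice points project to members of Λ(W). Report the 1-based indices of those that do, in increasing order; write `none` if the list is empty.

2, 4, 5, 8

Compute λ' = (5−√29)/2 = -0.19258, so π⊥(m,n) = m -0.19258·n.
candidate 1: (m,n)=(-5,-15) → π∥ = -5-15·λ ≈ -82.88874, π⊥ = -5-15·λ' ≈ -2.11126 ∉ [0.4, 1.6) ⇒ out
candidate 2: (m,n)=(1,-1) → π∥ = 1-1·λ ≈ -4.19258, π⊥ = 1-1·λ' ≈ 1.19258 ∈ [0.4, 1.6) ⇒ IN Λ
candidate 3: (m,n)=(12,-10) → π∥ = 12-10·λ ≈ -39.92582, π⊥ = 12-10·λ' ≈ 13.92582 ∉ [0.4, 1.6) ⇒ out
candidate 4: (m,n)=(0,-3) → π∥ = 0-3·λ ≈ -15.57775, π⊥ = 0-3·λ' ≈ 0.57775 ∈ [0.4, 1.6) ⇒ IN Λ
candidate 5: (m,n)=(1,0) → π∥ = 1+0·λ ≈ 1.00000, π⊥ = 1+0·λ' ≈ 1.00000 ∈ [0.4, 1.6) ⇒ IN Λ
candidate 6: (m,n)=(-9,14) → π∥ = -9+14·λ ≈ 63.69615, π⊥ = -9+14·λ' ≈ -11.69615 ∉ [0.4, 1.6) ⇒ out
candidate 7: (m,n)=(5,8) → π∥ = 5+8·λ ≈ 46.54066, π⊥ = 5+8·λ' ≈ 3.45934 ∉ [0.4, 1.6) ⇒ out
candidate 8: (m,n)=(4,15) → π∥ = 4+15·λ ≈ 81.88874, π⊥ = 4+15·λ' ≈ 1.11126 ∈ [0.4, 1.6) ⇒ IN Λ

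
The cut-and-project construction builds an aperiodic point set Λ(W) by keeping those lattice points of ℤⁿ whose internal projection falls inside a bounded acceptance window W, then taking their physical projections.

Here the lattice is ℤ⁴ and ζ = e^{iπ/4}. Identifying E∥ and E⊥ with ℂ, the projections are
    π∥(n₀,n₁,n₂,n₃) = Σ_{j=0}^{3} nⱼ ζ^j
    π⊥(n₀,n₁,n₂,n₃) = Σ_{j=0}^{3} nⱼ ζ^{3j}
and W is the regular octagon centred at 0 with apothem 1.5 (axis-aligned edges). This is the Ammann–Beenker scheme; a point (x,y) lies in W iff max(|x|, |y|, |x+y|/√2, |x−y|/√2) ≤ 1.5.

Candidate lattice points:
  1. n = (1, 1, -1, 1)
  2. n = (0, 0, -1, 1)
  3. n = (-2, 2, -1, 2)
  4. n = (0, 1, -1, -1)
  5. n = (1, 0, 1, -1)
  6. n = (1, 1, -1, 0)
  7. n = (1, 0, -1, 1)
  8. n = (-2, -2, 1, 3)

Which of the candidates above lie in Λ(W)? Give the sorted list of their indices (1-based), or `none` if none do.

none

With ζ = e^{iπ/4} the internal vectors are ζ^0,ζ^3,ζ^6,ζ^9.
candidate 1: n = (1, 1, -1, 1) → π⊥ ≈ (+1.00000, +2.41421); max(|x|,|y|,|x±y|/√2) = 2.41421 > 1.5 ⇒ ∉ W
candidate 2: n = (0, 0, -1, 1) → π⊥ ≈ (+0.70711, +1.70711); max(|x|,|y|,|x±y|/√2) = 1.70711 > 1.5 ⇒ ∉ W
candidate 3: n = (-2, 2, -1, 2) → π⊥ ≈ (-2.00000, +3.82843); max(|x|,|y|,|x±y|/√2) = 4.12132 > 1.5 ⇒ ∉ W
candidate 4: n = (0, 1, -1, -1) → π⊥ ≈ (-1.41421, +1.00000); max(|x|,|y|,|x±y|/√2) = 1.70711 > 1.5 ⇒ ∉ W
candidate 5: n = (1, 0, 1, -1) → π⊥ ≈ (+0.29289, -1.70711); max(|x|,|y|,|x±y|/√2) = 1.70711 > 1.5 ⇒ ∉ W
candidate 6: n = (1, 1, -1, 0) → π⊥ ≈ (+0.29289, +1.70711); max(|x|,|y|,|x±y|/√2) = 1.70711 > 1.5 ⇒ ∉ W
candidate 7: n = (1, 0, -1, 1) → π⊥ ≈ (+1.70711, +1.70711); max(|x|,|y|,|x±y|/√2) = 2.41421 > 1.5 ⇒ ∉ W
candidate 8: n = (-2, -2, 1, 3) → π⊥ ≈ (+1.53553, -0.29289); max(|x|,|y|,|x±y|/√2) = 1.53553 > 1.5 ⇒ ∉ W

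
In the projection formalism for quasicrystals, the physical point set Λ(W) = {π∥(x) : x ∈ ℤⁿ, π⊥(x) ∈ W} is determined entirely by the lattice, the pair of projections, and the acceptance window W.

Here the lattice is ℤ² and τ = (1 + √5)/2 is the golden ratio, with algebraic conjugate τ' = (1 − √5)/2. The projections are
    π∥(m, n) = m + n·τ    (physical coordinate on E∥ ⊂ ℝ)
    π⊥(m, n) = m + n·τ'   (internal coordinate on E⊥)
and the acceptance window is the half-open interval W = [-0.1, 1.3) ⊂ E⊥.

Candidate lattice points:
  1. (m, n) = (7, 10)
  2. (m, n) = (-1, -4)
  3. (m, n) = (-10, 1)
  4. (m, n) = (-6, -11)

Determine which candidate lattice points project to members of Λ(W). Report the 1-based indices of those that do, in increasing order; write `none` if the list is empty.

1, 4

Numerically τ ≈ 1.6180 and τ' = −1/τ ≈ -0.6180.
#1 (7,10): internal coord 7 + (10)·τ' = +0.8197; +0.8197 ∈ [-0.1, 1.3) → IN Λ
#2 (-1,-4): internal coord -1 + (-4)·τ' = +1.4721; +1.4721 ∉ [-0.1, 1.3) → out
#3 (-10,1): internal coord -10 + (1)·τ' = -10.6180; -10.6180 ∉ [-0.1, 1.3) → out
#4 (-6,-11): internal coord -6 + (-11)·τ' = +0.7984; +0.7984 ∈ [-0.1, 1.3) → IN Λ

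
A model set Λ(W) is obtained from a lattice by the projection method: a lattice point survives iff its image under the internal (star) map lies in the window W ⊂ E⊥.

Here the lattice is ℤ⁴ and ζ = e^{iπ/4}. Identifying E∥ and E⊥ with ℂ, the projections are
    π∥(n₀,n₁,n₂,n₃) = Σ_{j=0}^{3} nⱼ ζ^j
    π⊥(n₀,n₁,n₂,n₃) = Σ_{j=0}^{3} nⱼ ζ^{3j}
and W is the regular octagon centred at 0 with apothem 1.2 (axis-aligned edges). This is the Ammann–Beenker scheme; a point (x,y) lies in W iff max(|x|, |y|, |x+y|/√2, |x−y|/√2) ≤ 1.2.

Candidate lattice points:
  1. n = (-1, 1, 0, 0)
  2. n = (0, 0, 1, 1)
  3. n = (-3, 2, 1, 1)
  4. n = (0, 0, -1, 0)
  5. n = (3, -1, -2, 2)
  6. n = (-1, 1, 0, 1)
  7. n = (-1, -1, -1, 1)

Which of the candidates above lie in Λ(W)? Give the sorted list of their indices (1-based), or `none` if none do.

2, 4, 7

Internal map: ζ^{3j} for j=0..3 gives (1,0), (−√2/2,√2/2), (0,−1), (√2/2,√2/2).
#1 (-1, 1, 0, 0): internal (-1.70711, 0.70711); octagon support 1.70711 vs apothem 1.2 → ∉ W
#2 (0, 0, 1, 1): internal (0.70711, -0.29289); octagon support 0.70711 vs apothem 1.2 → ∈ W
#3 (-3, 2, 1, 1): internal (-3.70711, 1.12132); octagon support 3.70711 vs apothem 1.2 → ∉ W
#4 (0, 0, -1, 0): internal (0.00000, 1.00000); octagon support 1.00000 vs apothem 1.2 → ∈ W
#5 (3, -1, -2, 2): internal (5.12132, 2.70711); octagon support 5.53553 vs apothem 1.2 → ∉ W
#6 (-1, 1, 0, 1): internal (-1.00000, 1.41421); octagon support 1.70711 vs apothem 1.2 → ∉ W
#7 (-1, -1, -1, 1): internal (0.41421, 1.00000); octagon support 1.00000 vs apothem 1.2 → ∈ W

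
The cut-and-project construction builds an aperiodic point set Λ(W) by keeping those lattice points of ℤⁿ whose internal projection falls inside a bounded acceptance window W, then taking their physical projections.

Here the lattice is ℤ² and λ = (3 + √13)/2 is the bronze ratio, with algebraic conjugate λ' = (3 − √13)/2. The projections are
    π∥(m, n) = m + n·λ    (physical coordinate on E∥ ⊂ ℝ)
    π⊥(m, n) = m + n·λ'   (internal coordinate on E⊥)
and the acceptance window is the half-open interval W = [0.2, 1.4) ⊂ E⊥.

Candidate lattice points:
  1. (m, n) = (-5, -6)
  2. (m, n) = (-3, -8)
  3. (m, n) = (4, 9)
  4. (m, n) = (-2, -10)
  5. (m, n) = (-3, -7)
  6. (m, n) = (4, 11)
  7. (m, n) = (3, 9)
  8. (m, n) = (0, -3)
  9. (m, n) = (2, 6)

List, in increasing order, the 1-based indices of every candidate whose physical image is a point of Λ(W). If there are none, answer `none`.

3, 4, 6, 7, 8

Numerically λ ≈ 3.302776 and λ' = −1/λ ≈ -0.302776.
[1] lift (-5,-6): star map gives -3.183346; window check 0.2 ≤ -3.183346 < 1.4 is false → out
[2] lift (-3,-8): star map gives -0.577795; window check 0.2 ≤ -0.577795 < 1.4 is false → out
[3] lift (4,9): star map gives 1.275019; window check 0.2 ≤ 1.275019 < 1.4 is true → IN Λ
[4] lift (-2,-10): star map gives 1.027756; window check 0.2 ≤ 1.027756 < 1.4 is true → IN Λ
[5] lift (-3,-7): star map gives -0.880571; window check 0.2 ≤ -0.880571 < 1.4 is false → out
[6] lift (4,11): star map gives 0.669468; window check 0.2 ≤ 0.669468 < 1.4 is true → IN Λ
[7] lift (3,9): star map gives 0.275019; window check 0.2 ≤ 0.275019 < 1.4 is true → IN Λ
[8] lift (0,-3): star map gives 0.908327; window check 0.2 ≤ 0.908327 < 1.4 is true → IN Λ
[9] lift (2,6): star map gives 0.183346; window check 0.2 ≤ 0.183346 < 1.4 is false → out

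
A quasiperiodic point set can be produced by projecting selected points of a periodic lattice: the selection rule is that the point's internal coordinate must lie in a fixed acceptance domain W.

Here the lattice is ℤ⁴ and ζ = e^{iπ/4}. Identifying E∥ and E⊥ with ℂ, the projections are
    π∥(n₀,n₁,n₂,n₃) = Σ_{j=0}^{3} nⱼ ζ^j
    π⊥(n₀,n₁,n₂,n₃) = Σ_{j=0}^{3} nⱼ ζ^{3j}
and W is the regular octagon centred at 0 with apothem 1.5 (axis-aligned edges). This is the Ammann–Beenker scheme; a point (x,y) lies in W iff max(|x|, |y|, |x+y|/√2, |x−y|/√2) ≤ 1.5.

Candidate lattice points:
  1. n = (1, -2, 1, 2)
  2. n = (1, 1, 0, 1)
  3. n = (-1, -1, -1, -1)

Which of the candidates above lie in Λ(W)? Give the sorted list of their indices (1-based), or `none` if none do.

With ζ = e^{iπ/4} the internal vectors are ζ^0,ζ^3,ζ^6,ζ^9.
#1 (1, -2, 1, 2): internal (3.82843, -1.00000); octagon support 3.82843 vs apothem 1.5 → ∉ W
#2 (1, 1, 0, 1): internal (1.00000, 1.41421); octagon support 1.70711 vs apothem 1.5 → ∉ W
#3 (-1, -1, -1, -1): internal (-1.00000, -0.41421); octagon support 1.00000 vs apothem 1.5 → ∈ W

3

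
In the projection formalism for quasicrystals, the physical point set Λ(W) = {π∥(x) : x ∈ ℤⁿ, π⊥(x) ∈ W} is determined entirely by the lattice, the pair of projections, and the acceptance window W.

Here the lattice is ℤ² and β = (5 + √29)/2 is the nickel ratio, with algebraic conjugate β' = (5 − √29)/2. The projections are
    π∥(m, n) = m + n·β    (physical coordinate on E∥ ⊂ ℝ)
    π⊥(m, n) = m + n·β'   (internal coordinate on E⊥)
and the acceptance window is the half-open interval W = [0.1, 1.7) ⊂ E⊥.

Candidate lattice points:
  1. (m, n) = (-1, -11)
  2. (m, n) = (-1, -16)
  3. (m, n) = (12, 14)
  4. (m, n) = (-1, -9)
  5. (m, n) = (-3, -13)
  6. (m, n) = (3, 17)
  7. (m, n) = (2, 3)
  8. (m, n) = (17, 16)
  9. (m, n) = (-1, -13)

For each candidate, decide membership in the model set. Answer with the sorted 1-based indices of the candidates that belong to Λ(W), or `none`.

Numerically β ≈ 5.192582 and β' = −1/β ≈ -0.192582.
candidate 1: (m,n)=(-1,-11) → π∥ = -1-11·β ≈ -58.118406, π⊥ = -1-11·β' ≈ 1.118406 ∈ [0.1, 1.7) ⇒ IN Λ
candidate 2: (m,n)=(-1,-16) → π∥ = -1-16·β ≈ -84.081318, π⊥ = -1-16·β' ≈ 2.081318 ∉ [0.1, 1.7) ⇒ out
candidate 3: (m,n)=(12,14) → π∥ = 12+14·β ≈ 84.696154, π⊥ = 12+14·β' ≈ 9.303846 ∉ [0.1, 1.7) ⇒ out
candidate 4: (m,n)=(-1,-9) → π∥ = -1-9·β ≈ -47.733242, π⊥ = -1-9·β' ≈ 0.733242 ∈ [0.1, 1.7) ⇒ IN Λ
candidate 5: (m,n)=(-3,-13) → π∥ = -3-13·β ≈ -70.503571, π⊥ = -3-13·β' ≈ -0.496429 ∉ [0.1, 1.7) ⇒ out
candidate 6: (m,n)=(3,17) → π∥ = 3+17·β ≈ 91.273901, π⊥ = 3+17·β' ≈ -0.273901 ∉ [0.1, 1.7) ⇒ out
candidate 7: (m,n)=(2,3) → π∥ = 2+3·β ≈ 17.577747, π⊥ = 2+3·β' ≈ 1.422253 ∈ [0.1, 1.7) ⇒ IN Λ
candidate 8: (m,n)=(17,16) → π∥ = 17+16·β ≈ 100.081318, π⊥ = 17+16·β' ≈ 13.918682 ∉ [0.1, 1.7) ⇒ out
candidate 9: (m,n)=(-1,-13) → π∥ = -1-13·β ≈ -68.503571, π⊥ = -1-13·β' ≈ 1.503571 ∈ [0.1, 1.7) ⇒ IN Λ

1, 4, 7, 9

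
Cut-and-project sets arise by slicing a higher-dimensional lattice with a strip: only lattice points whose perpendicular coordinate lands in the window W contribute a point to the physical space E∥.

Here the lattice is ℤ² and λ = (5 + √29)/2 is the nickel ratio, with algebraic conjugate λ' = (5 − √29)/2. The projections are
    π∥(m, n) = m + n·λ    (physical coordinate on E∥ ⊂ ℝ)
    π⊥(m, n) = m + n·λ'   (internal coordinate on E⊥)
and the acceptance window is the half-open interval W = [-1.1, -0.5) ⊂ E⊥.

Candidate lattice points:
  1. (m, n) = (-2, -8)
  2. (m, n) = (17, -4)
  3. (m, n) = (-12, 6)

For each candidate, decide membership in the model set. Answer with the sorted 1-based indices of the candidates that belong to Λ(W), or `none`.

λ' = (5−√29)/2 ≈ -0.1926.
candidate 1: (m,n)=(-2,-8) → π∥ = -2-8·λ ≈ -43.5407, π⊥ = -2-8·λ' ≈ -0.4593 ∉ [-1.1, -0.5) ⇒ out
candidate 2: (m,n)=(17,-4) → π∥ = 17-4·λ ≈ -3.7703, π⊥ = 17-4·λ' ≈ 17.7703 ∉ [-1.1, -0.5) ⇒ out
candidate 3: (m,n)=(-12,6) → π∥ = -12+6·λ ≈ 19.1555, π⊥ = -12+6·λ' ≈ -13.1555 ∉ [-1.1, -0.5) ⇒ out

none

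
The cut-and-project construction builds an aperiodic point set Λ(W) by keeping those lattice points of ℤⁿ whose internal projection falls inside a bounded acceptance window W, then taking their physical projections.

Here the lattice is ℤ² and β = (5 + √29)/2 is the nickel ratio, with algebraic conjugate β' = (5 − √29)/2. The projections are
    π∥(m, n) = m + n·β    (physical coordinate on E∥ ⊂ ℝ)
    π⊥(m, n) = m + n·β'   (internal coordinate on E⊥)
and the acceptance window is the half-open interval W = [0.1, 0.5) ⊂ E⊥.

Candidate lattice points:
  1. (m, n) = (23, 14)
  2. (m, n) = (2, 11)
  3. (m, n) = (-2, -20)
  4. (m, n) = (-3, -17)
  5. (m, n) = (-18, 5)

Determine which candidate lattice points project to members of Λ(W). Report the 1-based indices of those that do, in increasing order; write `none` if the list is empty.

Numerically β ≈ 5.1926 and β' = −1/β ≈ -0.1926.
#1 (23,14): internal coord 23 + (14)·β' = +20.3038; +20.3038 ∉ [0.1, 0.5) → out
#2 (2,11): internal coord 2 + (11)·β' = -0.1184; -0.1184 ∉ [0.1, 0.5) → out
#3 (-2,-20): internal coord -2 + (-20)·β' = +1.8516; +1.8516 ∉ [0.1, 0.5) → out
#4 (-3,-17): internal coord -3 + (-17)·β' = +0.2739; +0.2739 ∈ [0.1, 0.5) → IN Λ
#5 (-18,5): internal coord -18 + (5)·β' = -18.9629; -18.9629 ∉ [0.1, 0.5) → out

4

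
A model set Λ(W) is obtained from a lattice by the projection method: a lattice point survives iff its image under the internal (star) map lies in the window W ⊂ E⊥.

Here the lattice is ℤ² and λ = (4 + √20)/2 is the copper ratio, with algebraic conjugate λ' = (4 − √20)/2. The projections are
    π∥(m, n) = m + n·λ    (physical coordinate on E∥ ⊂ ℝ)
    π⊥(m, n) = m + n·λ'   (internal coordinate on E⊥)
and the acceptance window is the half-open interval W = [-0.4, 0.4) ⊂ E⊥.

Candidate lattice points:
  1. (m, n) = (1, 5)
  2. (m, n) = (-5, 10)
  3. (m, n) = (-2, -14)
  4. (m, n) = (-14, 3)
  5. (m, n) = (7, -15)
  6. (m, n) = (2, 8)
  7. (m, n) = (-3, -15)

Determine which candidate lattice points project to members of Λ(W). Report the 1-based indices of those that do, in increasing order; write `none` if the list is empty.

1, 6

λ' = (4−√20)/2 ≈ -0.236068.
candidate 1: (m,n)=(1,5) → π∥ = 1+5·λ ≈ 22.180340, π⊥ = 1+5·λ' ≈ -0.180340 ∈ [-0.4, 0.4) ⇒ IN Λ
candidate 2: (m,n)=(-5,10) → π∥ = -5+10·λ ≈ 37.360680, π⊥ = -5+10·λ' ≈ -7.360680 ∉ [-0.4, 0.4) ⇒ out
candidate 3: (m,n)=(-2,-14) → π∥ = -2-14·λ ≈ -61.304952, π⊥ = -2-14·λ' ≈ 1.304952 ∉ [-0.4, 0.4) ⇒ out
candidate 4: (m,n)=(-14,3) → π∥ = -14+3·λ ≈ -1.291796, π⊥ = -14+3·λ' ≈ -14.708204 ∉ [-0.4, 0.4) ⇒ out
candidate 5: (m,n)=(7,-15) → π∥ = 7-15·λ ≈ -56.541020, π⊥ = 7-15·λ' ≈ 10.541020 ∉ [-0.4, 0.4) ⇒ out
candidate 6: (m,n)=(2,8) → π∥ = 2+8·λ ≈ 35.888544, π⊥ = 2+8·λ' ≈ 0.111456 ∈ [-0.4, 0.4) ⇒ IN Λ
candidate 7: (m,n)=(-3,-15) → π∥ = -3-15·λ ≈ -66.541020, π⊥ = -3-15·λ' ≈ 0.541020 ∉ [-0.4, 0.4) ⇒ out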